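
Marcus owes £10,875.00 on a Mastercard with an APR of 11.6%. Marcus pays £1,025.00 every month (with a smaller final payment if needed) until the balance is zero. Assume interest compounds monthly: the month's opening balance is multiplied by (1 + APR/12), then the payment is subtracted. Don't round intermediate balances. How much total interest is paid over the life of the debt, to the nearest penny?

£655.29

Monthly rate r = 11.6%/12 = 0.966667% = 0.00966667.
Payoff takes n = ⌈−ln(1 − rB₀/P)/ln(1+r)⌉ = ⌈11.248⌉ = 12 payments; the last is £255.29.
Total paid = 11·£1,025.00 + £255.29 = £11,530.29.
Total interest = total paid − principal = £11,530.29 − £10,875.00 = £655.29.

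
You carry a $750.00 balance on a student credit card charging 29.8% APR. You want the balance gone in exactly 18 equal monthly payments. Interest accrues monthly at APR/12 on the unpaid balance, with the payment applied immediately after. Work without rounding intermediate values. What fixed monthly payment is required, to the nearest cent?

$52.18

Monthly rate r = 29.8%/12 = 2.48333% = 0.0248333.
Level-payment amortization: P = B₀·r / (1 − (1+r)^(−n)) = 750.00·0.0248333 / (1 − 1.02483^(−18)).
Denominator 1 − (1+r)^(−18) = 0.356954606.
P = 18.625 / 0.356954606 ≈ 52.18.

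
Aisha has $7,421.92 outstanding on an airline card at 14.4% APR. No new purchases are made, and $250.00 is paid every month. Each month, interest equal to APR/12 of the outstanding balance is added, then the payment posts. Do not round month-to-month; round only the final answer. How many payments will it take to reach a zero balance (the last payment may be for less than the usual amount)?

37 months

Monthly rate r = 14.4%/12 = 1.2% = 0.012.
Recurrence: B ← B·(1+r) − $250.00.
Month 1: interest $89.06; balance after payment $7,260.98.
Month 2: interest $87.13; balance after payment $7,098.11.
Closed form: n = −ln(1 − rB₀/P)/ln(1+r) = −ln(0.64375)/ln(1.012) ≈ 36.924, so the balance reaches zero during payment 37.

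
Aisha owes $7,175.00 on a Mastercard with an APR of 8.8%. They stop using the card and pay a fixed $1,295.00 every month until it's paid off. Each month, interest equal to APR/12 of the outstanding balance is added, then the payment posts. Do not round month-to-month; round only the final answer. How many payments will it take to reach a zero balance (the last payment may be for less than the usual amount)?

Monthly rate r = 8.8%/12 = 0.733333% = 0.00733333.
Recurrence: B ← B·(1+r) − $1,295.00.
Month 1: interest $52.62; balance after payment $5,932.62.
Month 2: interest $43.51; balance after payment $4,681.12.
Month 3: interest $34.33; balance after payment $3,420.45.
Month 4: interest $25.08; balance after payment $2,150.53.
Month 5: interest $15.77; balance after payment $871.30.
Month 6: interest $6.39; balance after payment $0.00.

6 months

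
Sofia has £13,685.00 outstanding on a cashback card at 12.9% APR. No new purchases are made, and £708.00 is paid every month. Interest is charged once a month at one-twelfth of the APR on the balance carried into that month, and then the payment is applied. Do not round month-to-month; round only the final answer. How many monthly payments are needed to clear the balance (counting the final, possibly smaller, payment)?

22 payments

Monthly rate r = 12.9%/12 = 1.075% = 0.01075.
Recurrence: B ← B·(1+r) − £708.00.
Month 1: interest £147.11; balance after payment £13,124.11.
Month 2: interest £141.08; balance after payment £12,557.20.
Closed form: n = −ln(1 − rB₀/P)/ln(1+r) = −ln(0.79221)/ln(1.01075) ≈ 21.784, so the balance reaches zero during payment 22.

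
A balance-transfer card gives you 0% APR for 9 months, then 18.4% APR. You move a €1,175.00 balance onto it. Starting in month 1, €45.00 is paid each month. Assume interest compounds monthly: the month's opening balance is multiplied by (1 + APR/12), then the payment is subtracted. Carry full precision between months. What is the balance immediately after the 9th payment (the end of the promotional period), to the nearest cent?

Promo months 1–9 at r₀ = 0%/12 = 0; months 10+ at r₁ = 18.4%/12 = 0.0153333.
After month 9 (no interest yet): B = €1,175.00 − 9·€45.00 = €770.00.

€770.00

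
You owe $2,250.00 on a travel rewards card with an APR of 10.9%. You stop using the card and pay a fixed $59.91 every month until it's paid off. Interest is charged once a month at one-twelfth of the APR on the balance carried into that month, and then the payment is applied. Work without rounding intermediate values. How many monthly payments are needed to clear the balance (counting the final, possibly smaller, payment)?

47 months

Monthly rate r = 10.9%/12 = 0.908333% = 0.00908333.
Recurrence: B ← B·(1+r) − $59.91.
Month 1: interest $20.44; balance after payment $2,210.53.
Month 2: interest $20.08; balance after payment $2,170.70.
Closed form: n = −ln(1 − rB₀/P)/ln(1+r) = −ln(0.65886)/ln(1.00908) ≈ 46.143, so the balance reaches zero during payment 47.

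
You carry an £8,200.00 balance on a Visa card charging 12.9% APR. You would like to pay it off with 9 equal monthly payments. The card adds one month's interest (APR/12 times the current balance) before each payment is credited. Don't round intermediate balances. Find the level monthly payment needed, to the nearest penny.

£960.78

Monthly rate r = 12.9%/12 = 1.075% = 0.01075.
Level-payment amortization: P = B₀·r / (1 − (1+r)^(−n)) = 8200.00·0.01075 / (1 − 1.01075^(−9)).
Denominator 1 − (1+r)^(−9) = 0.0917482361.
P = 88.15 / 0.0917482361 ≈ 960.78.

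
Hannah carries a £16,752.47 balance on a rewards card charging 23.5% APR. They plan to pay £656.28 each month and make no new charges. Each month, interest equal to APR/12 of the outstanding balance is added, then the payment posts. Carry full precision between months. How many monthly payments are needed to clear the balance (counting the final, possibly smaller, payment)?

36 payments

Monthly rate r = 23.5%/12 = 1.95833% = 0.0195833.
Recurrence: B ← B·(1+r) − £656.28.
Month 1: interest £328.07; balance after payment £16,424.26.
Month 2: interest £321.64; balance after payment £16,089.62.
Closed form: n = −ln(1 − rB₀/P)/ln(1+r) = −ln(0.50011)/ln(1.01958) ≈ 35.729, so the balance reaches zero during payment 36.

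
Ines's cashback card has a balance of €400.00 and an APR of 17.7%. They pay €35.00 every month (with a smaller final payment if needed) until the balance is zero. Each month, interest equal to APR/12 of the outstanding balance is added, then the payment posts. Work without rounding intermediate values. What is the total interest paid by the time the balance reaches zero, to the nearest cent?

€41.34

Monthly rate r = 17.7%/12 = 1.475% = 0.01475.
Payoff takes n = ⌈−ln(1 − rB₀/P)/ln(1+r)⌉ = ⌈12.608⌉ = 13 payments; the last is €21.34.
Total paid = 12·€35.00 + €21.34 = €441.34.
Total interest = total paid − principal = €441.34 − €400.00 = €41.34.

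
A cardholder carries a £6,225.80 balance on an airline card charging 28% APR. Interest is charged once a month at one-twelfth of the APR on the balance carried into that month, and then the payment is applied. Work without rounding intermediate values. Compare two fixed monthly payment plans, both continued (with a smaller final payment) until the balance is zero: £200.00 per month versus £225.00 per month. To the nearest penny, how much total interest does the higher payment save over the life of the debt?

Monthly rate r = 28%/12 = 2.33333% = 0.0233333.
At £200.00/mo: n = ⌈−ln(1 − rB₀/P)/ln(1+r)⌉ = 57 payments (last £36.99); total interest = total paid − £6,225.80 = £5,011.19.
At £225.00/mo: 45 payments (last £220.18); total interest £3,894.38.
Interest saved = £5,011.19 − £3,894.38 = £1,116.81.

£1,116.81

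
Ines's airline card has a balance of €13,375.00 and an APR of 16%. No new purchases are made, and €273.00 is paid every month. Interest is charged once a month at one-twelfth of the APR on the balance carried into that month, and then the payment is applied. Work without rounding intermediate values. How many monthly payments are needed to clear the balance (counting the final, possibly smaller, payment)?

80 payments

Monthly rate r = 16%/12 = 1.33333% = 0.0133333.
Recurrence: B ← B·(1+r) − €273.00.
Month 1: interest €178.33; balance after payment €13,280.33.
Month 2: interest €177.07; balance after payment €13,184.40.
Closed form: n = −ln(1 − rB₀/P)/ln(1+r) = −ln(0.34676)/ln(1.01333) ≈ 79.962, so the balance reaches zero during payment 80.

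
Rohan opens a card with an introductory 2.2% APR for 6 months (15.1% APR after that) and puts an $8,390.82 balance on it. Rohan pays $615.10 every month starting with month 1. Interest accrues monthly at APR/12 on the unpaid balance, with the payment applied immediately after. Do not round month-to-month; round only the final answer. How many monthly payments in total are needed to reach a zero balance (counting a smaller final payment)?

15 payments

Promo months 1–6 at r₀ = 2.2%/12 = 0.00183333; months 7+ at r₁ = 15.1%/12 = 0.0125833.
After month 6: iterate B ← B·(1+r₀) − $615.10 for 6 months → $4,775.99.
Then at r₁ with $615.10/mo: n₂ = −ln(1 − r₁·B/P)/ln(1+r₁) ≈ 8.22 → 9 more payments.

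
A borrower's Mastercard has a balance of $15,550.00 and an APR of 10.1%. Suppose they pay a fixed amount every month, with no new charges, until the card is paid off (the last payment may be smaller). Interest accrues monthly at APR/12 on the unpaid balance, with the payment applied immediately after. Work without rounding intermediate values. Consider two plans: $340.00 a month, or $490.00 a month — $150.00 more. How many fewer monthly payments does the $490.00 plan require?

20 fewer payments

Monthly rate r = 10.1%/12 = 0.841667% = 0.00841667.
At $340.00/mo: n = ⌈−ln(1 − rB₀/P)/ln(1+r)⌉ = 58 payments (last $336.35); total interest = total paid − $15,550.00 = $4,166.35.
At $490.00/mo: 38 payments (last $37.15); total interest $2,617.15.
Payments saved = 58 − 38 = 20.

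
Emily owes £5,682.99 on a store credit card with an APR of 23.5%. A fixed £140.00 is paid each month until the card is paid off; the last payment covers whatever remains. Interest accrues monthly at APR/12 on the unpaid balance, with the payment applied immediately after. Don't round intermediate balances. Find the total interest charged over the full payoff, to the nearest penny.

£5,755.07

Monthly rate r = 23.5%/12 = 1.95833% = 0.0195833.
Payoff takes n = ⌈−ln(1 − rB₀/P)/ln(1+r)⌉ = ⌈81.698⌉ = 82 payments; the last is £98.06.
Total paid = 81·£140.00 + £98.06 = £11,438.06.
Total interest = total paid − principal = £11,438.06 − £5,682.99 = £5,755.07.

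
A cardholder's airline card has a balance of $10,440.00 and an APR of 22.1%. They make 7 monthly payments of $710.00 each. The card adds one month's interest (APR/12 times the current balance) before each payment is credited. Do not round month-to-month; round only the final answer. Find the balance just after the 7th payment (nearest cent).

Monthly rate r = 22.1%/12 = 1.84167% = 0.0184167.
Each month: B ← B·(1+r) − $710.00.
Month 1: interest $192.27; balance after payment $9,922.27.
Month 2: interest $182.74; balance after payment $9,395.01.
Month 3: interest $173.02; balance after payment $8,858.03.
Month 4: interest $163.14; balance after payment $8,311.17.
Month 5: interest $153.06; balance after payment $7,754.23.
Month 6: interest $142.81; balance after payment $7,187.04.
Month 7: interest $132.36; balance after payment $6,609.40.

$6,609.40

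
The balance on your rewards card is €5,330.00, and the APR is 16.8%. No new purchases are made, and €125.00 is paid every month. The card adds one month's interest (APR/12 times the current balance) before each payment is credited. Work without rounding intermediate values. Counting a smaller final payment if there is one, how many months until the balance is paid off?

66 payments

Monthly rate r = 16.8%/12 = 1.4% = 0.014.
Recurrence: B ← B·(1+r) − €125.00.
Month 1: interest €74.62; balance after payment €5,279.62.
Month 2: interest €73.91; balance after payment €5,228.53.
Closed form: n = −ln(1 − rB₀/P)/ln(1+r) = −ln(0.40304)/ln(1.014) ≈ 65.362, so the balance reaches zero during payment 66.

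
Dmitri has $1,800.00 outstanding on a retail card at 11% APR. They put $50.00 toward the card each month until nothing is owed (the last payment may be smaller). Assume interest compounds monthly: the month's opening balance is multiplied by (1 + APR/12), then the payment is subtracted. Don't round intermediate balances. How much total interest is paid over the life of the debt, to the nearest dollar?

$394

Monthly rate r = 11%/12 = 0.916667% = 0.00916667.
Payoff takes n = ⌈−ln(1 − rB₀/P)/ln(1+r)⌉ = ⌈43.888⌉ = 44 payments; the last is $44.44.
Total paid = 43·$50.00 + $44.44 = $2,194.44.
Total interest = total paid − principal = $2,194.44 − $1,800.00 = $394.44.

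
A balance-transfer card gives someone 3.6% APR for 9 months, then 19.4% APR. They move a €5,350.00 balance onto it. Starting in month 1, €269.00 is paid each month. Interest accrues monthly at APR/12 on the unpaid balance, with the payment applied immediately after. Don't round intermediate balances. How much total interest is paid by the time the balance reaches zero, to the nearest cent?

€462.87

Promo months 1–9 at r₀ = 3.6%/12 = 0.003; months 10+ at r₁ = 19.4%/12 = 0.0161667.
After month 9: iterate B ← B·(1+r₀) − €269.00 for 9 months → €3,045.94.
Then at r₁ with €269.00/mo: n₂ = −ln(1 − r₁·B/P)/ln(1+r₁) ≈ 12.61 → 13 more payments.
Total paid = 21·€269.00 + €163.87 = €5,812.87; interest = €5,812.87 − €5,350.00 = €462.87.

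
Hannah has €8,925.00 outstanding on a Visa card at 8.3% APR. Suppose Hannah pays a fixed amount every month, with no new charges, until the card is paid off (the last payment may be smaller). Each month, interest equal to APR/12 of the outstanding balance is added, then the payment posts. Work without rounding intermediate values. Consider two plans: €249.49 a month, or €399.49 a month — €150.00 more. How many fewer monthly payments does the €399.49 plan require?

17 fewer payments

Monthly rate r = 8.3%/12 = 0.691667% = 0.00691667.
At €249.49/mo: n = ⌈−ln(1 − rB₀/P)/ln(1+r)⌉ = 42 payments (last €60.02); total interest = total paid − €8,925.00 = €1,364.11.
At €399.49/mo: 25 payments (last €141.05); total interest €803.81.
Payments saved = 42 − 25 = 17.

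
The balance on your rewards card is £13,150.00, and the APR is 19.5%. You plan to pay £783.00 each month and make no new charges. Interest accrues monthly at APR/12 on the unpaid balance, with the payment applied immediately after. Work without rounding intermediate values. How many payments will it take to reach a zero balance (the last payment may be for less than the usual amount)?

Monthly rate r = 19.5%/12 = 1.625% = 0.01625.
Recurrence: B ← B·(1+r) − £783.00.
Month 1: interest £213.69; balance after payment £12,580.69.
Month 2: interest £204.44; balance after payment £12,002.12.
Closed form: n = −ln(1 − rB₀/P)/ln(1+r) = −ln(0.72709)/ln(1.01625) ≈ 19.771, so the balance reaches zero during payment 20.

20 payments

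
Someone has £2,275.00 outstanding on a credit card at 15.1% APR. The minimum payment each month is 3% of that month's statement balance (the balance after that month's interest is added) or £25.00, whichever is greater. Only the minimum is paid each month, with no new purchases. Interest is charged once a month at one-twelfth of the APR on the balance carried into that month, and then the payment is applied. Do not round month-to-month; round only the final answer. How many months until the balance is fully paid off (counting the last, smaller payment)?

100 months

Monthly rate r = 15.1%/12 = 1.25833% = 0.0125833.
While 3% of the post-interest balance exceeds £25.00, each month B ← (B·(1+r))·(1 − 0.03), i.e. B shrinks by the factor (1+r)·0.97 = 0.98221.
This holds for months 1–57. Entering month 58 the balance is £817.57; 3% of the post-interest balance is now below £25.00, so the flat £25.00 minimum applies from here.
From month 58 a fixed £25.00 at rate r clears £817.57 in 43 more payments. Total: 57 + 43 = 100 months.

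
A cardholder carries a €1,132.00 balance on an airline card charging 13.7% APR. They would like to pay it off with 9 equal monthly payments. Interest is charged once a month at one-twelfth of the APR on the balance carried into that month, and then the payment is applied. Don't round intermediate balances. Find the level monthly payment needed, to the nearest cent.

Monthly rate r = 13.7%/12 = 1.14167% = 0.0114167.
Level-payment amortization: P = B₀·r / (1 − (1+r)^(−n)) = 1132.00·0.0114167 / (1 − 1.01142^(−9)).
Denominator 1 − (1+r)^(−9) = 0.0971220498.
P = 12.9237 / 0.0971220498 ≈ 133.07.

€133.07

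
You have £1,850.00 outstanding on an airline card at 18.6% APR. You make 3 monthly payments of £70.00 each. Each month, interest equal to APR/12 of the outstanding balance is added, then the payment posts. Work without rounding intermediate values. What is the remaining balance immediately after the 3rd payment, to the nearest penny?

£1,724.09

Monthly rate r = 18.6%/12 = 1.55% = 0.0155.
Each month: B ← B·(1+r) − £70.00.
Month 1: interest £28.68; balance after payment £1,808.67.
Month 2: interest £28.03; balance after payment £1,766.71.
Month 3: interest £27.38; balance after payment £1,724.09.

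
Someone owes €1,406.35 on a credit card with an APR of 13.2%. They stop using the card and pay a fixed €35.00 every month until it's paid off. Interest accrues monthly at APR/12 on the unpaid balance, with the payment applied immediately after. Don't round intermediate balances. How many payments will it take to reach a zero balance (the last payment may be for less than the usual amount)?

Monthly rate r = 13.2%/12 = 1.1% = 0.011.
Recurrence: B ← B·(1+r) − €35.00.
Month 1: interest €15.47; balance after payment €1,386.82.
Month 2: interest €15.26; balance after payment €1,367.07.
Closed form: n = −ln(1 − rB₀/P)/ln(1+r) = −ln(0.558)/ln(1.011) ≈ 53.326, so the balance reaches zero during payment 54.

54 payments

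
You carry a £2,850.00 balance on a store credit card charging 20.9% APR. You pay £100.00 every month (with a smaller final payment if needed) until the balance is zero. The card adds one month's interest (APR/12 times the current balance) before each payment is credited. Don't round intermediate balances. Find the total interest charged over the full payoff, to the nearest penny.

£1,122.69

Monthly rate r = 20.9%/12 = 1.74167% = 0.0174167.
Payoff takes n = ⌈−ln(1 − rB₀/P)/ln(1+r)⌉ = ⌈39.725⌉ = 40 payments; the last is £72.69.
Total paid = 39·£100.00 + £72.69 = £3,972.69.
Total interest = total paid − principal = £3,972.69 − £2,850.00 = £1,122.69.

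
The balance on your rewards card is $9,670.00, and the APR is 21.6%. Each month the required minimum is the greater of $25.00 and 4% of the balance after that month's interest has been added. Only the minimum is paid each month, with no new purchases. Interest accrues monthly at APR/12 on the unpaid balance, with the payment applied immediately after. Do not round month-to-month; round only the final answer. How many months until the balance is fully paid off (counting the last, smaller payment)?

Monthly rate r = 21.6%/12 = 1.8% = 0.018.
While 4% of the post-interest balance exceeds $25.00, each month B ← (B·(1+r))·(1 − 0.04), i.e. B shrinks by the factor (1+r)·0.96 = 0.97728.
This holds for months 1–120. Entering month 121 the balance is $613.35; 4% of the post-interest balance is now below $25.00, so the flat $25.00 minimum applies from here.
From month 121 a fixed $25.00 at rate r clears $613.35 in 33 more payments. Total: 120 + 33 = 153 months.

153 months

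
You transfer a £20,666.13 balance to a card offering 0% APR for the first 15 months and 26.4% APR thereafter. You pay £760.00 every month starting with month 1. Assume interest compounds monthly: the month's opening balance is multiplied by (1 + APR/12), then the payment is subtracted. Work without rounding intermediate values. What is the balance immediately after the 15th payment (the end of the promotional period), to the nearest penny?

£9,266.13

Promo months 1–15 at r₀ = 0%/12 = 0; months 16+ at r₁ = 26.4%/12 = 0.022.
After month 15 (no interest yet): B = £20,666.13 − 15·£760.00 = £9,266.13.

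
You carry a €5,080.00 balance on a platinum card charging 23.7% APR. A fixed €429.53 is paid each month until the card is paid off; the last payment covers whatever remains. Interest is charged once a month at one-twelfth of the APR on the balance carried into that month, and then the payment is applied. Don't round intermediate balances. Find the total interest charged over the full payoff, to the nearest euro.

Monthly rate r = 23.7%/12 = 1.975% = 0.01975.
Payoff takes n = ⌈−ln(1 − rB₀/P)/ln(1+r)⌉ = ⌈13.602⌉ = 14 payments; the last is €259.69.
Total paid = 13·€429.53 + €259.69 = €5,843.58.
Total interest = total paid − principal = €5,843.58 − €5,080.00 = €763.58.

€764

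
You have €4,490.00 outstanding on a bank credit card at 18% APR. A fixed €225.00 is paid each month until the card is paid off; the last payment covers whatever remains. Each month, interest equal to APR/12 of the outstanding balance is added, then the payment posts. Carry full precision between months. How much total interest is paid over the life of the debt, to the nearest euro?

Monthly rate r = 18%/12 = 1.5% = 0.015.
Payoff takes n = ⌈−ln(1 − rB₀/P)/ln(1+r)⌉ = ⌈23.892⌉ = 24 payments; the last is €200.93.
Total paid = 23·€225.00 + €200.93 = €5,375.93.
Total interest = total paid − principal = €5,375.93 − €4,490.00 = €885.93.

€886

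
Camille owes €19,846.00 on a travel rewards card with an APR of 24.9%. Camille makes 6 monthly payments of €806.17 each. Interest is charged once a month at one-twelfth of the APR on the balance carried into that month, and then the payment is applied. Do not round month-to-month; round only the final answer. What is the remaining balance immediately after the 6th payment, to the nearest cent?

€17,353.61

Monthly rate r = 24.9%/12 = 2.075% = 0.02075.
Each month: B ← B·(1+r) − €806.17.
Month 1: interest €411.80; balance after payment €19,451.63.
Month 2: interest €403.62; balance after payment €19,049.09.
Month 3: interest €395.27; balance after payment €18,638.18.
Month 4: interest €386.74; balance after payment €18,218.76.
Month 5: interest €378.04; balance after payment €17,790.63.
Month 6: interest €369.16; balance after payment €17,353.61.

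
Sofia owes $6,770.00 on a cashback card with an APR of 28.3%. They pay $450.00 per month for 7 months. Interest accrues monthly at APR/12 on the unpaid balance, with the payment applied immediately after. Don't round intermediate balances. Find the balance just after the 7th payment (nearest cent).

$4,588.04

Monthly rate r = 28.3%/12 = 2.35833% = 0.0235833.
Each month: B ← B·(1+r) − $450.00.
Month 1: interest $159.66; balance after payment $6,479.66.
Month 2: interest $152.81; balance after payment $6,182.47.
Month 3: interest $145.80; balance after payment $5,878.27.
Month 4: interest $138.63; balance after payment $5,566.90.
Month 5: interest $131.29; balance after payment $5,248.19.
Month 6: interest $123.77; balance after payment $4,921.96.
Month 7: interest $116.08; balance after payment $4,588.04.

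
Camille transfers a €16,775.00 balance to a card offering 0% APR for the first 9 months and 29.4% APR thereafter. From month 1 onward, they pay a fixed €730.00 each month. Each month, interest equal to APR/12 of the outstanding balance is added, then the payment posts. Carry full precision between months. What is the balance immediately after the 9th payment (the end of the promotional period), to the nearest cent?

Promo months 1–9 at r₀ = 0%/12 = 0; months 10+ at r₁ = 29.4%/12 = 0.0245.
After month 9 (no interest yet): B = €16,775.00 − 9·€730.00 = €10,205.00.

€10,205.00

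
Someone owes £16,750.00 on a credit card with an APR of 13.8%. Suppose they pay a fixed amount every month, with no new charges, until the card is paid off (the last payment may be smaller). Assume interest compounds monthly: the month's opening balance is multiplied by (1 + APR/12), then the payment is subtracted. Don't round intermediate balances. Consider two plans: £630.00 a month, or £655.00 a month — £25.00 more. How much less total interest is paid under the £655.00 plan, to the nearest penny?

£156.38

Monthly rate r = 13.8%/12 = 1.15% = 0.0115.
At £630.00/mo: n = ⌈−ln(1 − rB₀/P)/ln(1+r)⌉ = 32 payments (last £576.77); total interest = total paid − £16,750.00 = £3,356.77.
At £655.00/mo: 31 payments (last £300.39); total interest £3,200.39.
Interest saved = £3,356.77 − £3,200.39 = £156.38.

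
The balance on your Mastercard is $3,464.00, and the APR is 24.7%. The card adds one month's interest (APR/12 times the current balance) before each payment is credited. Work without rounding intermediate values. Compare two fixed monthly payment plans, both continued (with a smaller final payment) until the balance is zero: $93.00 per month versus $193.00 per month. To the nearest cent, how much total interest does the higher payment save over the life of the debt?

Monthly rate r = 24.7%/12 = 2.05833% = 0.0205833.
At $93.00/mo: n = ⌈−ln(1 − rB₀/P)/ln(1+r)⌉ = 72 payments (last $40.12); total interest = total paid − $3,464.00 = $3,179.12.
At $193.00/mo: 23 payments (last $122.66); total interest $904.66.
Interest saved = $3,179.12 − $904.66 = $2,274.46.

$2,274.46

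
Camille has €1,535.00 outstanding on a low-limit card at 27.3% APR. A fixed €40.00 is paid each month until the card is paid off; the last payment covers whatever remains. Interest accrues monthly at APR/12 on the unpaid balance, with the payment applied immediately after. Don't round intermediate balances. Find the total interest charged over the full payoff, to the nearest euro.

Monthly rate r = 27.3%/12 = 2.275% = 0.02275.
Payoff takes n = ⌈−ln(1 − rB₀/P)/ln(1+r)⌉ = ⌈91.745⌉ = 92 payments; the last is €29.89.
Total paid = 91·€40.00 + €29.89 = €3,669.89.
Total interest = total paid − principal = €3,669.89 − €1,535.00 = €2,134.89.

€2,135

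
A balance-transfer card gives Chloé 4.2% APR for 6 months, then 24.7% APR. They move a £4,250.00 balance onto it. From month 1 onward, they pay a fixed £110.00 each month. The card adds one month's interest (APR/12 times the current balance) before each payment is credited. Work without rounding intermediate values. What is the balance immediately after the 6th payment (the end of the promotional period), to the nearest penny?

Promo months 1–6 at r₀ = 4.2%/12 = 0.0035; months 7+ at r₁ = 24.7%/12 = 0.0205833.
After month 6: iterate B ← B·(1+r₀) − £110.00 for 6 months → £3,674.23.

£3,674.23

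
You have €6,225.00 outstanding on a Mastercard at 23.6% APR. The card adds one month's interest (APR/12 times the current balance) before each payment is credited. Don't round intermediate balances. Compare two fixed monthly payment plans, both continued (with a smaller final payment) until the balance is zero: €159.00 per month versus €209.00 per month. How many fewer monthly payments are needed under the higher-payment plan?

Monthly rate r = 23.6%/12 = 1.96667% = 0.0196667.
At €159.00/mo: n = ⌈−ln(1 − rB₀/P)/ln(1+r)⌉ = 76 payments (last €72.68); total interest = total paid − €6,225.00 = €5,772.68.
At €209.00/mo: 46 payments (last €53.11); total interest €3,233.11.
Payments saved = 76 − 46 = 30.

30 fewer payments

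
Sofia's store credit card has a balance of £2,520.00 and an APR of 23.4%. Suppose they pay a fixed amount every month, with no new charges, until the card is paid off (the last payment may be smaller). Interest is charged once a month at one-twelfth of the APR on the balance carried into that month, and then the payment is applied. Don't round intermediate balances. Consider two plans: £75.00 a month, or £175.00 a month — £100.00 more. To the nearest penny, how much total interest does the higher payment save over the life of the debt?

Monthly rate r = 23.4%/12 = 1.95% = 0.0195.
At £75.00/mo: n = ⌈−ln(1 − rB₀/P)/ln(1+r)⌉ = 56 payments (last £10.24); total interest = total paid − £2,520.00 = £1,615.24.
At £175.00/mo: 18 payments (last £11.95); total interest £466.95.
Interest saved = £1,615.24 − £466.95 = £1,148.29.

£1,148.29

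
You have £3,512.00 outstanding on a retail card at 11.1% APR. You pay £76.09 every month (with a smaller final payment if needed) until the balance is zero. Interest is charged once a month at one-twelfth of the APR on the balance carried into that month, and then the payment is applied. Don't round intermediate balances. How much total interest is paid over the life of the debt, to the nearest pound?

£1,089

Monthly rate r = 11.1%/12 = 0.925% = 0.00925.
Payoff takes n = ⌈−ln(1 − rB₀/P)/ln(1+r)⌉ = ⌈60.469⌉ = 61 payments; the last is £35.78.
Total paid = 60·£76.09 + £35.78 = £4,601.18.
Total interest = total paid − principal = £4,601.18 − £3,512.00 = £1,089.18.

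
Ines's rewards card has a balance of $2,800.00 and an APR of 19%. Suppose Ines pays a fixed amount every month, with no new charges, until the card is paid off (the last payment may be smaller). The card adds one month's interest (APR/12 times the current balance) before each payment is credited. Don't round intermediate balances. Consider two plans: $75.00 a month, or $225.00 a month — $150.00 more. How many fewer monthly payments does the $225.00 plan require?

43 fewer payments

Monthly rate r = 19%/12 = 1.58333% = 0.0158333.
At $75.00/mo: n = ⌈−ln(1 − rB₀/P)/ln(1+r)⌉ = 57 payments (last $69.70); total interest = total paid − $2,800.00 = $1,469.70.
At $225.00/mo: 14 payments (last $218.13); total interest $343.13.
Payments saved = 57 − 14 = 43.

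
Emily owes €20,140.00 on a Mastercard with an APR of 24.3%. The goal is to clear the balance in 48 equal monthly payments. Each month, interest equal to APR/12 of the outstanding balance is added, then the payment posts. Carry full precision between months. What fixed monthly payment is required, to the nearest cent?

€659.95

Monthly rate r = 24.3%/12 = 2.025% = 0.02025.
Level-payment amortization: P = B₀·r / (1 − (1+r)^(−n)) = 20140.00·0.02025 / (1 − 1.02025^(−48)).
Denominator 1 − (1+r)^(−48) = 0.617982697.
P = 407.835 / 0.617982697 ≈ 659.95.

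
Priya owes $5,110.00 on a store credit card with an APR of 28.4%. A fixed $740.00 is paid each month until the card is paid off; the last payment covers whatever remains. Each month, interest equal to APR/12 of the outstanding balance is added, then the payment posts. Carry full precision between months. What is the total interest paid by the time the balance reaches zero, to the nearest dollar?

Monthly rate r = 28.4%/12 = 2.36667% = 0.0236667.
Payoff takes n = ⌈−ln(1 − rB₀/P)/ln(1+r)⌉ = ⌈7.629⌉ = 8 payments; the last is $467.26.
Total paid = 7·$740.00 + $467.26 = $5,647.26.
Total interest = total paid − principal = $5,647.26 − $5,110.00 = $537.26.

$537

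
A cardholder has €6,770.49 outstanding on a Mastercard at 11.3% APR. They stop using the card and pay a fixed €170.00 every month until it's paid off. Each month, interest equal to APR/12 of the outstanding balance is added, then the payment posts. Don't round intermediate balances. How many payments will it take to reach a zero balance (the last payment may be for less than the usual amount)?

51 months

Monthly rate r = 11.3%/12 = 0.941667% = 0.00941667.
Recurrence: B ← B·(1+r) − €170.00.
Month 1: interest €63.76; balance after payment €6,664.25.
Month 2: interest €62.75; balance after payment €6,557.00.
Closed form: n = −ln(1 − rB₀/P)/ln(1+r) = −ln(0.62497)/ln(1.00942) ≈ 50.152, so the balance reaches zero during payment 51.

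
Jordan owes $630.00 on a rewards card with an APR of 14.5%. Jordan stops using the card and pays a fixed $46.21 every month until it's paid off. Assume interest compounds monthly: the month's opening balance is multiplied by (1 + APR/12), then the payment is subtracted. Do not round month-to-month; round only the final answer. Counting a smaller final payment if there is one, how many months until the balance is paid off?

15 months

Monthly rate r = 14.5%/12 = 1.20833% = 0.0120833.
Recurrence: B ← B·(1+r) − $46.21.
Month 1: interest $7.61; balance after payment $591.40.
Month 2: interest $7.15; balance after payment $552.34.
Closed form: n = −ln(1 − rB₀/P)/ln(1+r) = −ln(0.83526)/ln(1.01208) ≈ 14.987, so the balance reaches zero during payment 15.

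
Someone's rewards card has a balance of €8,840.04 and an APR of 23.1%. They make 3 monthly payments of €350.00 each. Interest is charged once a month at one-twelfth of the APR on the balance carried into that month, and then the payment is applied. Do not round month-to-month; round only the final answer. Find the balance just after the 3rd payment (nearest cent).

€8,290.10

Monthly rate r = 23.1%/12 = 1.925% = 0.01925.
Each month: B ← B·(1+r) − €350.00.
Month 1: interest €170.17; balance after payment €8,660.21.
Month 2: interest €166.71; balance after payment €8,476.92.
Month 3: interest €163.18; balance after payment €8,290.10.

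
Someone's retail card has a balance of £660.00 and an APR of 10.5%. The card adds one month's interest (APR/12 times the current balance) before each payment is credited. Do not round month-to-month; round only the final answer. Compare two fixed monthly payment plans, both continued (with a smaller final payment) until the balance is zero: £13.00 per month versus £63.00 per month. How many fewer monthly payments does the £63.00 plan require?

Monthly rate r = 10.5%/12 = 0.875% = 0.00875.
At £13.00/mo: n = ⌈−ln(1 − rB₀/P)/ln(1+r)⌉ = 68 payments (last £5.54); total interest = total paid − £660.00 = £216.54.
At £63.00/mo: 12 payments (last £2.27); total interest £35.27.
Payments saved = 68 − 12 = 56.

56 fewer payments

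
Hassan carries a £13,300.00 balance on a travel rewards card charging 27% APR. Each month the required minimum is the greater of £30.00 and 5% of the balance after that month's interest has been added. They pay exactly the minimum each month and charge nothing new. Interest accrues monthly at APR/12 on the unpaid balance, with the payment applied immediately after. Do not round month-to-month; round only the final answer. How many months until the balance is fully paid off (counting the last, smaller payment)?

134 months

Monthly rate r = 27%/12 = 2.25% = 0.0225.
While 5% of the post-interest balance exceeds £30.00, each month B ← (B·(1+r))·(1 − 0.05), i.e. B shrinks by the factor (1+r)·0.95 = 0.97137.
This holds for months 1–108. Entering month 109 the balance is £577.62; 5% of the post-interest balance is now below £30.00, so the flat £30.00 minimum applies from here.
From month 109 a fixed £30.00 at rate r clears £577.62 in 26 more payments. Total: 108 + 26 = 134 months.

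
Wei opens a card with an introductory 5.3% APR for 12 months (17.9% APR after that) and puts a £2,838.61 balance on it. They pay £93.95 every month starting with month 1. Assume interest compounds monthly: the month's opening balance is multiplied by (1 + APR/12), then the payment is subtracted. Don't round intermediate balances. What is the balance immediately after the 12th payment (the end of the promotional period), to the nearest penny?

£1,837.57

Promo months 1–12 at r₀ = 5.3%/12 = 0.00441667; months 13+ at r₁ = 17.9%/12 = 0.0149167.
After month 12: iterate B ← B·(1+r₀) − £93.95 for 12 months → £1,837.57.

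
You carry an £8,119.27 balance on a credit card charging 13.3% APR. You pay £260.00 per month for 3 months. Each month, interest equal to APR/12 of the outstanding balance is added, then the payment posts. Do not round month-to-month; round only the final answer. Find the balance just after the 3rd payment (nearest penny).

£7,603.56

Monthly rate r = 13.3%/12 = 1.10833% = 0.0110833.
Each month: B ← B·(1+r) − £260.00.
Month 1: interest £89.99; balance after payment £7,949.26.
Month 2: interest £88.10; balance after payment £7,777.36.
Month 3: interest £86.20; balance after payment £7,603.56.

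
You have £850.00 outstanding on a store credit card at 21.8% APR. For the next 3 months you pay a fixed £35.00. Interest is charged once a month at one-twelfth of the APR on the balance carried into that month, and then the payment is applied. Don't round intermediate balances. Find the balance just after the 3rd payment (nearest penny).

£790.25

Monthly rate r = 21.8%/12 = 1.81667% = 0.0181667.
Each month: B ← B·(1+r) − £35.00.
Month 1: interest £15.44; balance after payment £830.44.
Month 2: interest £15.09; balance after payment £810.53.
Month 3: interest £14.72; balance after payment £790.25.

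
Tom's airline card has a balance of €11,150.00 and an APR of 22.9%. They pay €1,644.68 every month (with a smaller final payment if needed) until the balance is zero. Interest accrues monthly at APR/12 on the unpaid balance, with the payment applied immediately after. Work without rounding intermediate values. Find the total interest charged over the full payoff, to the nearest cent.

Monthly rate r = 22.9%/12 = 1.90833% = 0.0190833.
Payoff takes n = ⌈−ln(1 − rB₀/P)/ln(1+r)⌉ = ⌈7.329⌉ = 8 payments; the last is €544.45.
Total paid = 7·€1,644.68 + €544.45 = €12,057.21.
Total interest = total paid − principal = €12,057.21 − €11,150.00 = €907.21.

€907.21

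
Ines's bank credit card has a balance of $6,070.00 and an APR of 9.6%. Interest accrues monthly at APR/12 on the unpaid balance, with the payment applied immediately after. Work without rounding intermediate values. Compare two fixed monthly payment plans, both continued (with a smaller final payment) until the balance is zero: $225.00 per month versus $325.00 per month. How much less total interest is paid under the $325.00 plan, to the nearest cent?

$264.34

Monthly rate r = 9.6%/12 = 0.8% = 0.008.
At $225.00/mo: n = ⌈−ln(1 − rB₀/P)/ln(1+r)⌉ = 31 payments (last $115.28); total interest = total paid − $6,070.00 = $795.28.
At $325.00/mo: 21 payments (last $100.94); total interest $530.94.
Interest saved = $795.28 − $530.94 = $264.34.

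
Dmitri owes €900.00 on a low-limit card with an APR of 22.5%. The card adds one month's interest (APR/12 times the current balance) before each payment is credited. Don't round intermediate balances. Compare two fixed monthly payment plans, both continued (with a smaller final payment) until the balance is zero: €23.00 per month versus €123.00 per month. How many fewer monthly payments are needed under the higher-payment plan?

Monthly rate r = 22.5%/12 = 1.875% = 0.01875.
At €23.00/mo: n = ⌈−ln(1 − rB₀/P)/ln(1+r)⌉ = 72 payments (last €5.23); total interest = total paid − €900.00 = €738.23.
At €123.00/mo: 8 payments (last €116.15); total interest €77.15.
Payments saved = 72 − 8 = 64.

64 fewer payments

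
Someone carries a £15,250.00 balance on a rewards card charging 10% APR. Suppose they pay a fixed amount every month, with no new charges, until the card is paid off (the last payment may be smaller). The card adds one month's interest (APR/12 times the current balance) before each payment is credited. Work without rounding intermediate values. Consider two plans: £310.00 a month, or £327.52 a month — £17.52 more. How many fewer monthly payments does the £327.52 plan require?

Monthly rate r = 10%/12 = 0.833333% = 0.00833333.
At £310.00/mo: n = ⌈−ln(1 − rB₀/P)/ln(1+r)⌉ = 64 payments (last £176.52); total interest = total paid − £15,250.00 = £4,456.52.
At £327.52/mo: 60 payments (last £56.29); total interest £4,129.97.
Payments saved = 64 − 60 = 4.

4 fewer payments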